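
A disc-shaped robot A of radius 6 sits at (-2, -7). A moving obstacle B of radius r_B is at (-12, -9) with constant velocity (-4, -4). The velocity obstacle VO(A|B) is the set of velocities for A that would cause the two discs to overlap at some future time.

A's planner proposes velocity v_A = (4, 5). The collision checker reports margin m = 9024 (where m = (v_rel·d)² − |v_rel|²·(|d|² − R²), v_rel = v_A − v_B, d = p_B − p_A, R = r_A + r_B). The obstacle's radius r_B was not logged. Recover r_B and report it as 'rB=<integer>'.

m = 9024
d = (-10, -2);  v_rel = (8, 9),  |v_rel|² = 145
v_rel×d = (8)·(-2) − (9)·(-10) = 74
since m = R²·145 − 74²:  R² = (5476 + 9024) / 145 = 100
R = √100 = 10  ⇒  r_B = 10 − 6 = 4

rB=4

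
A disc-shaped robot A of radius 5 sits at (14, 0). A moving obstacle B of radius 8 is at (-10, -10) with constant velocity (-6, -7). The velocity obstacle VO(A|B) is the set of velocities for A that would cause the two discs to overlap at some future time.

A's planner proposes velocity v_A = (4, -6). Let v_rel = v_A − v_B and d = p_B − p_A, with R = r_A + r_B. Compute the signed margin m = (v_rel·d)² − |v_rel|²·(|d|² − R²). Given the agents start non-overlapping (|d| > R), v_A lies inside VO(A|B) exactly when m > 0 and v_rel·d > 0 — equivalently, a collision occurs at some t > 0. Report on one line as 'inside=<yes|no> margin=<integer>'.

d = (-24, -10),  |d|² = 676;  R = 5+8 = 13,  c = 676−13² = 507
v_rel = (10, 1),  |v_rel|² = 101;  v_rel·d = (10)·(-24) + (1)·(-10) = -250
101·t² + 500·t + 507 = 0  ⇒  m = (-250)² − 101·507 = 11293
m = 11293 > 0,  v_rel·d = -250 < 0  ⇒  outside

inside=no margin=11293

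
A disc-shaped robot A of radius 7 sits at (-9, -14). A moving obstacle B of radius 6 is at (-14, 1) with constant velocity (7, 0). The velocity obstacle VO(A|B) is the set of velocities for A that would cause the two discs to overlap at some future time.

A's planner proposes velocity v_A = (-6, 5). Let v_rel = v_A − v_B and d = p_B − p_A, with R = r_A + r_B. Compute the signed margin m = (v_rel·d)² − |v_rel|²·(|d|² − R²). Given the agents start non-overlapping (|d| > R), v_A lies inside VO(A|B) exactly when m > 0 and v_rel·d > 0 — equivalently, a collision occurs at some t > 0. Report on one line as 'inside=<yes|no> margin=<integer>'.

d = (-5, 15),  |d|² = 250;  R = 7+6 = 13,  c = 250−13² = 81
v_rel = (-13, 5),  |v_rel|² = 194;  v_rel·d = (-13)·(-5) + (5)·(15) = 140
194·t² − 280·t + 81 = 0  ⇒  m = 140² − 194·81 = 3886
m = 3886 > 0,  v_rel·d = 140 > 0  ⇒  inside

inside=yes margin=3886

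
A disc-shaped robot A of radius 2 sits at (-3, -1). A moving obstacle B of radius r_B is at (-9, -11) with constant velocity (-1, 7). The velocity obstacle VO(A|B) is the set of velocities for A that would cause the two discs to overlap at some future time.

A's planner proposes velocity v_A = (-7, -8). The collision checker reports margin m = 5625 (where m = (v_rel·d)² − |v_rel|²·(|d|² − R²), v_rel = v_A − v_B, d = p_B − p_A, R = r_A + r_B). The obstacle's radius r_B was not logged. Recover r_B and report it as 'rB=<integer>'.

m = 5625
d = (-6, -10);  v_rel = (-6, -15),  |v_rel|² = 261
v_rel×d = (-6)·(-10) − (-15)·(-6) = -30
since m = R²·261 − (-30)²:  R² = (900 + 5625) / 261 = 25
R = √25 = 5  ⇒  r_B = 5 − 2 = 3

rB=3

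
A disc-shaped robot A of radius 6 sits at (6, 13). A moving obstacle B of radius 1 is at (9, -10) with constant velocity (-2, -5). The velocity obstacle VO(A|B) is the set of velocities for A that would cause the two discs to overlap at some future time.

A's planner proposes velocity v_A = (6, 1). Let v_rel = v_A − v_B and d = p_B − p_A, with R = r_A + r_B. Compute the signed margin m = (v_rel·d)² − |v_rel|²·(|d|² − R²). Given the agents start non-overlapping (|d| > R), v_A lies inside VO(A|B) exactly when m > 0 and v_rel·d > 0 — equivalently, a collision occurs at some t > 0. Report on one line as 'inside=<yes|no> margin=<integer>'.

d = (3, -23),  |d|² = 538;  R = 6+1 = 7,  c = 538−7² = 489
v_rel = (8, 6),  |v_rel|² = 100;  v_rel·d = (8)·(3) + (6)·(-23) = -114
100·t² + 228·t + 489 = 0  ⇒  m = (-114)² − 100·489 = -35904
m = -35904 < 0,  v_rel·d = -114 < 0  ⇒  outside

inside=no margin=-35904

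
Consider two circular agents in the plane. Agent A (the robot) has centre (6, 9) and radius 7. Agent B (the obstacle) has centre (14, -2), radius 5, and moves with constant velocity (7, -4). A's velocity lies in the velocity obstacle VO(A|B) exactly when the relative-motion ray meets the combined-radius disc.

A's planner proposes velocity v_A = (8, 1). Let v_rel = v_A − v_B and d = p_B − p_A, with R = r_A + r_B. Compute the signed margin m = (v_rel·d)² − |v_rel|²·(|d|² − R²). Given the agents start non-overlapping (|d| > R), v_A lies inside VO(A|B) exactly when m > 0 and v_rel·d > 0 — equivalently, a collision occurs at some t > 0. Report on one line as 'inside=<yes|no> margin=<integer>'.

d = (8, -11),  |d|² = 185;  R = 7+5 = 12,  c = 185−12² = 41
v_rel = (1, 5),  |v_rel|² = 26;  v_rel·d = (1)·(8) + (5)·(-11) = -47
26·t² + 94·t + 41 = 0  ⇒  m = (-47)² − 26·41 = 1143
m = 1143 > 0,  v_rel·d = -47 < 0  ⇒  outside

inside=no margin=1143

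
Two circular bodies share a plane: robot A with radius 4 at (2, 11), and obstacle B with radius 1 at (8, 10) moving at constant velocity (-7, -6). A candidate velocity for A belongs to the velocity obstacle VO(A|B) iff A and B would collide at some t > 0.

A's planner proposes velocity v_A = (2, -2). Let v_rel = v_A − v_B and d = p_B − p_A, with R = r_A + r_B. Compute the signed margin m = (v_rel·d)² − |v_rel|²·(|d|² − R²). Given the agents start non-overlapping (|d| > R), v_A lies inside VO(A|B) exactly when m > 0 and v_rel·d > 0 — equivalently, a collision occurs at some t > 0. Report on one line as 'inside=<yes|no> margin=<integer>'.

d = (6, -1),  |d|² = 37;  R = 4+1 = 5,  c = 37−5² = 12
v_rel = (9, 4),  |v_rel|² = 97;  v_rel·d = (9)·(6) + (4)·(-1) = 50
97·t² − 100·t + 12 = 0  ⇒  m = 50² − 97·12 = 1336
m = 1336 > 0,  v_rel·d = 50 > 0  ⇒  inside

inside=yes margin=1336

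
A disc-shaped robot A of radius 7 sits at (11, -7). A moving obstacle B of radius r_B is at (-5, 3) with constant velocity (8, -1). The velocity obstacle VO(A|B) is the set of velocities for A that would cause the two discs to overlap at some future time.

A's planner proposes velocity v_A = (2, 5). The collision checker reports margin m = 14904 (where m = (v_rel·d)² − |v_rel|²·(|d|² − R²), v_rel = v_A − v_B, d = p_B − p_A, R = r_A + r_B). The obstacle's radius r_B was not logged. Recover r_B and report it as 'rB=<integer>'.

m = 14904
d = (-16, 10);  v_rel = (-6, 6),  |v_rel|² = 72
v_rel×d = (-6)·(10) − (6)·(-16) = 36
since m = R²·72 − 36²:  R² = (1296 + 14904) / 72 = 225
R = √225 = 15  ⇒  r_B = 15 − 7 = 8

rB=8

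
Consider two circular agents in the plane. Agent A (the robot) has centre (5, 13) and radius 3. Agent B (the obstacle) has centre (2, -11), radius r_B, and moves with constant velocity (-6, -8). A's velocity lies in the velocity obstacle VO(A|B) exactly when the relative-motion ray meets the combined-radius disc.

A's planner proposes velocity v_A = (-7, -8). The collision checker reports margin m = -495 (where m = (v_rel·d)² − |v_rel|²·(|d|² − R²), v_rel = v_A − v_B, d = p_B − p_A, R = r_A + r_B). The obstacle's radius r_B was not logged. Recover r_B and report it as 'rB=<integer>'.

m = -495
d = (-3, -24);  v_rel = (-1, 0),  |v_rel|² = 1
v_rel×d = (-1)·(-24) − (0)·(-3) = 24
since m = R²·1 − 24²:  R² = (576 + -495) / 1 = 81
R = √81 = 9  ⇒  r_B = 9 − 3 = 6

rB=6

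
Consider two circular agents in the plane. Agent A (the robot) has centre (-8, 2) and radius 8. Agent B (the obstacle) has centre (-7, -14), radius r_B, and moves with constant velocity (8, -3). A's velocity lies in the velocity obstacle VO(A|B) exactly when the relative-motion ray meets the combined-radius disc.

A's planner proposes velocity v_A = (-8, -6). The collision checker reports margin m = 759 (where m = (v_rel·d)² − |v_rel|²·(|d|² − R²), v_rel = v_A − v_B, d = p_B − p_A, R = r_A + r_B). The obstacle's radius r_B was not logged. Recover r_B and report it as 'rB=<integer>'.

m = 759
d = (1, -16);  v_rel = (-16, -3),  |v_rel|² = 265
v_rel×d = (-16)·(-16) − (-3)·(1) = 259
since m = R²·265 − 259²:  R² = (67081 + 759) / 265 = 256
R = √256 = 16  ⇒  r_B = 16 − 8 = 8

rB=8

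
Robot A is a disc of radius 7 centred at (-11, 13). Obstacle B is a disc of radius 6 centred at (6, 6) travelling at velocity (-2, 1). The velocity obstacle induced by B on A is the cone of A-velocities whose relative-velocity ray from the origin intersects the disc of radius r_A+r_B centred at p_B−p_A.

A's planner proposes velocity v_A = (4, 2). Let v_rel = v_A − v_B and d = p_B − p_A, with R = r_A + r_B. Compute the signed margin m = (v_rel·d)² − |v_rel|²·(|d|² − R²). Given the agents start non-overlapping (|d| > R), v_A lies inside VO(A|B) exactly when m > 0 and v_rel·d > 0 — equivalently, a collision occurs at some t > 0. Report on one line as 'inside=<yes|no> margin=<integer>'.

d = (17, -7),  |d|² = 338;  R = 7+6 = 13,  c = 338−13² = 169
v_rel = (6, 1),  |v_rel|² = 37;  v_rel·d = (6)·(17) + (1)·(-7) = 95
37·t² − 190·t + 169 = 0  ⇒  m = 95² − 37·169 = 2772
m = 2772 > 0,  v_rel·d = 95 > 0  ⇒  inside

inside=yes margin=2772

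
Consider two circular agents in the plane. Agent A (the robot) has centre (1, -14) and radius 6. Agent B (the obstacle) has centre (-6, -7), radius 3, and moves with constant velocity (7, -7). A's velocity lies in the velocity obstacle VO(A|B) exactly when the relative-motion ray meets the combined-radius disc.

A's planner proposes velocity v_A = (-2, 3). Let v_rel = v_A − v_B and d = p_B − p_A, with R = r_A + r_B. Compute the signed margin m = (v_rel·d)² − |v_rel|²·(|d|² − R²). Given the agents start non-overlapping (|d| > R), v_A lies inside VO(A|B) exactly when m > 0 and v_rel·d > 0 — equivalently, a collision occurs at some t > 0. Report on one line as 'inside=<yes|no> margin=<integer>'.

d = (-7, 7),  |d|² = 98;  R = 6+3 = 9,  c = 98−9² = 17
v_rel = (-9, 10),  |v_rel|² = 181;  v_rel·d = (-9)·(-7) + (10)·(7) = 133
181·t² − 266·t + 17 = 0  ⇒  m = 133² − 181·17 = 14612
m = 14612 > 0,  v_rel·d = 133 > 0  ⇒  inside

inside=yes margin=14612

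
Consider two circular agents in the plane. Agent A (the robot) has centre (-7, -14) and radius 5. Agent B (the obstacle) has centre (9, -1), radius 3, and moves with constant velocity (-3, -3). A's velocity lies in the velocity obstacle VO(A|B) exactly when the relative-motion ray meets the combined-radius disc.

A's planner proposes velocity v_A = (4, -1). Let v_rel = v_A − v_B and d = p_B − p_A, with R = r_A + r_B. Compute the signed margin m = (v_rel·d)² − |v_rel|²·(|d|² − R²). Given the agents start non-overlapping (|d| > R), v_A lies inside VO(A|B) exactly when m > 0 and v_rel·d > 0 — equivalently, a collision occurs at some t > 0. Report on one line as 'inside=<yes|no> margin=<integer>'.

d = (16, 13),  |d|² = 425;  R = 5+3 = 8,  c = 425−8² = 361
v_rel = (7, 2),  |v_rel|² = 53;  v_rel·d = (7)·(16) + (2)·(13) = 138
53·t² − 276·t + 361 = 0  ⇒  m = 138² − 53·361 = -89
m = -89 < 0,  v_rel·d = 138 > 0  ⇒  outside

inside=no margin=-89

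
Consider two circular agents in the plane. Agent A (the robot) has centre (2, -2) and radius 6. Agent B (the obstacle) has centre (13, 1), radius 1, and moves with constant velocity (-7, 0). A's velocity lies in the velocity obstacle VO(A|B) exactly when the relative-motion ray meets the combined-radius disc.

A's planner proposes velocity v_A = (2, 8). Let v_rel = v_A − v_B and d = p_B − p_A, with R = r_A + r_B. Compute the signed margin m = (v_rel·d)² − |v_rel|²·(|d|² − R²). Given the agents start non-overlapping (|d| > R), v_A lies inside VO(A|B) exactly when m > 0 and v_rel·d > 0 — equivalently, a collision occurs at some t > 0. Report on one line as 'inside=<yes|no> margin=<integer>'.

d = (11, 3),  |d|² = 130;  R = 6+1 = 7,  c = 130−7² = 81
v_rel = (9, 8),  |v_rel|² = 145;  v_rel·d = (9)·(11) + (8)·(3) = 123
145·t² − 246·t + 81 = 0  ⇒  m = 123² − 145·81 = 3384
m = 3384 > 0,  v_rel·d = 123 > 0  ⇒  inside

inside=yes margin=3384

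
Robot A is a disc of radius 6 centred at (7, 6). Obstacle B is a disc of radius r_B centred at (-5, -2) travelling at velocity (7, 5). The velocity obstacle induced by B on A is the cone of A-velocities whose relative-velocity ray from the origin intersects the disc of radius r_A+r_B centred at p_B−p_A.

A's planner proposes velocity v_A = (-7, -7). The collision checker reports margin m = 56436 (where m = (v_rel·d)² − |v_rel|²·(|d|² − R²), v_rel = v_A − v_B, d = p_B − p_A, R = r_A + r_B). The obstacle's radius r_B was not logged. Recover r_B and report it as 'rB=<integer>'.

m = 56436
d = (-12, -8);  v_rel = (-14, -12),  |v_rel|² = 340
v_rel×d = (-14)·(-8) − (-12)·(-12) = -32
since m = R²·340 − (-32)²:  R² = (1024 + 56436) / 340 = 169
R = √169 = 13  ⇒  r_B = 13 − 6 = 7

rB=7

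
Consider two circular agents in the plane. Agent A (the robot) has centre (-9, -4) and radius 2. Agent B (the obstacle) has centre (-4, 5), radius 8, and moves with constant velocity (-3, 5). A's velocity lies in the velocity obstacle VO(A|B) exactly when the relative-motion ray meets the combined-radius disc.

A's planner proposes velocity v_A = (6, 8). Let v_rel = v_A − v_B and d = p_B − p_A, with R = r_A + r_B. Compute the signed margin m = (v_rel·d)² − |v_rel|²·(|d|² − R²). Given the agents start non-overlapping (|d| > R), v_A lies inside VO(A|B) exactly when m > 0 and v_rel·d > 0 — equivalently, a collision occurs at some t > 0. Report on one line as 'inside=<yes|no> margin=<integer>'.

d = (5, 9),  |d|² = 106;  R = 2+8 = 10,  c = 106−10² = 6
v_rel = (9, 3),  |v_rel|² = 90;  v_rel·d = (9)·(5) + (3)·(9) = 72
90·t² − 144·t + 6 = 0  ⇒  m = 72² − 90·6 = 4644
m = 4644 > 0,  v_rel·d = 72 > 0  ⇒  inside

inside=yes margin=4644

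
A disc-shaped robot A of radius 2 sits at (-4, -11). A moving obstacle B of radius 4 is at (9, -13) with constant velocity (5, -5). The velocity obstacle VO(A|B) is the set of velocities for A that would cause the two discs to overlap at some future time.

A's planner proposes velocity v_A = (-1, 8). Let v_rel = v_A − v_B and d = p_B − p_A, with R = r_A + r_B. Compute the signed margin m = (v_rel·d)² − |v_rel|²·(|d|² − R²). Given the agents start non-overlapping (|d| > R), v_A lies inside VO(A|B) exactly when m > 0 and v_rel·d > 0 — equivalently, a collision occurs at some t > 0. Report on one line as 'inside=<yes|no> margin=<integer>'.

d = (13, -2),  |d|² = 173;  R = 2+4 = 6,  c = 173−6² = 137
v_rel = (-6, 13),  |v_rel|² = 205;  v_rel·d = (-6)·(13) + (13)·(-2) = -104
205·t² + 208·t + 137 = 0  ⇒  m = (-104)² − 205·137 = -17269
m = -17269 < 0,  v_rel·d = -104 < 0  ⇒  outside

inside=no margin=-17269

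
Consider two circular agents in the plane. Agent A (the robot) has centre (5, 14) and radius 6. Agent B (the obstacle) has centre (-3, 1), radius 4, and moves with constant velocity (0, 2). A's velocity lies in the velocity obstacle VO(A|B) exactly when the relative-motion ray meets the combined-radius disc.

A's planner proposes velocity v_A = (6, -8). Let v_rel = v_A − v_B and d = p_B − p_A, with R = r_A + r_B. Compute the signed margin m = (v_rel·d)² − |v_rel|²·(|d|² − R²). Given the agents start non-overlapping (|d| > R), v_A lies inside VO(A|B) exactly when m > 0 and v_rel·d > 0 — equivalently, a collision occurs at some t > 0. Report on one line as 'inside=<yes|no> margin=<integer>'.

d = (-8, -13),  |d|² = 233;  R = 6+4 = 10,  c = 233−10² = 133
v_rel = (6, -10),  |v_rel|² = 136;  v_rel·d = (6)·(-8) + (-10)·(-13) = 82
136·t² − 164·t + 133 = 0  ⇒  m = 82² − 136·133 = -11364
m = -11364 < 0,  v_rel·d = 82 > 0  ⇒  outside

inside=no margin=-11364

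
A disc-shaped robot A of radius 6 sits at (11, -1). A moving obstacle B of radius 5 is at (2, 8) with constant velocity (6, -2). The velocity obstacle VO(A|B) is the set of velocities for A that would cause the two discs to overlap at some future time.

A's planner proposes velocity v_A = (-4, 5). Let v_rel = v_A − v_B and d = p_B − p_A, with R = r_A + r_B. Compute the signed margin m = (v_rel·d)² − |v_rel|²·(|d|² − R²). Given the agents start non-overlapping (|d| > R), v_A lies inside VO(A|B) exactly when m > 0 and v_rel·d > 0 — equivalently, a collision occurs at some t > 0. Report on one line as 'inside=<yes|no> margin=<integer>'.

d = (-9, 9),  |d|² = 162;  R = 6+5 = 11,  c = 162−11² = 41
v_rel = (-10, 7),  |v_rel|² = 149;  v_rel·d = (-10)·(-9) + (7)·(9) = 153
149·t² − 306·t + 41 = 0  ⇒  m = 153² − 149·41 = 17300
m = 17300 > 0,  v_rel·d = 153 > 0  ⇒  inside

inside=yes margin=17300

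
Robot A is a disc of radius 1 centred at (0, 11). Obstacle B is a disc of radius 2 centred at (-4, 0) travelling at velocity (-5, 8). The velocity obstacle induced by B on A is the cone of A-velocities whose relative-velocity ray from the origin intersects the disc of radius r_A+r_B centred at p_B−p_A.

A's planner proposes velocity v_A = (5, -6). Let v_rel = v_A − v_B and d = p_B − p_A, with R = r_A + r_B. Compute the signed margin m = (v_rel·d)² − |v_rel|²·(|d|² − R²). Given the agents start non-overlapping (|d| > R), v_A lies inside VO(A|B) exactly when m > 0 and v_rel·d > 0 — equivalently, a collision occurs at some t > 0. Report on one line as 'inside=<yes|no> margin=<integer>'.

d = (-4, -11),  |d|² = 137;  R = 1+2 = 3,  c = 137−3² = 128
v_rel = (10, -14),  |v_rel|² = 296;  v_rel·d = (10)·(-4) + (-14)·(-11) = 114
296·t² − 228·t + 128 = 0  ⇒  m = 114² − 296·128 = -24892
m = -24892 < 0,  v_rel·d = 114 > 0  ⇒  outside

inside=no margin=-24892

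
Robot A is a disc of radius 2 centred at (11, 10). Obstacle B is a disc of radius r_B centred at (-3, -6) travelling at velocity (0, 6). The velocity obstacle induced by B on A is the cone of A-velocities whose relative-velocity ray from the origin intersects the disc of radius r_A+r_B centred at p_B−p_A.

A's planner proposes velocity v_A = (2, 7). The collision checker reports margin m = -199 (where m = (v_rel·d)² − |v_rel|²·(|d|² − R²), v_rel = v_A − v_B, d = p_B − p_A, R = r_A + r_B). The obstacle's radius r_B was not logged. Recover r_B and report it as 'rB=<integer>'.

m = -199
d = (-14, -16);  v_rel = (2, 1),  |v_rel|² = 5
v_rel×d = (2)·(-16) − (1)·(-14) = -18
since m = R²·5 − (-18)²:  R² = (324 + -199) / 5 = 25
R = √25 = 5  ⇒  r_B = 5 − 2 = 3

rB=3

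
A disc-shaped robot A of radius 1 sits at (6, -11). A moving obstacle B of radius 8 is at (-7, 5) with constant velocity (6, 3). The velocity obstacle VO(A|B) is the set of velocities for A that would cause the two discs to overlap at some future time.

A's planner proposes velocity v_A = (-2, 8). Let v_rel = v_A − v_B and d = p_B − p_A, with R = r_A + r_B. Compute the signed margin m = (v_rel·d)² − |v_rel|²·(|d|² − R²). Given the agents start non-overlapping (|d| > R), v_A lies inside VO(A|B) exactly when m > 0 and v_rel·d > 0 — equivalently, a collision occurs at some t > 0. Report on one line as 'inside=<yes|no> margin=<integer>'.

d = (-13, 16),  |d|² = 425;  R = 1+8 = 9,  c = 425−9² = 344
v_rel = (-8, 5),  |v_rel|² = 89;  v_rel·d = (-8)·(-13) + (5)·(16) = 184
89·t² − 368·t + 344 = 0  ⇒  m = 184² − 89·344 = 3240
m = 3240 > 0,  v_rel·d = 184 > 0  ⇒  inside

inside=yes margin=3240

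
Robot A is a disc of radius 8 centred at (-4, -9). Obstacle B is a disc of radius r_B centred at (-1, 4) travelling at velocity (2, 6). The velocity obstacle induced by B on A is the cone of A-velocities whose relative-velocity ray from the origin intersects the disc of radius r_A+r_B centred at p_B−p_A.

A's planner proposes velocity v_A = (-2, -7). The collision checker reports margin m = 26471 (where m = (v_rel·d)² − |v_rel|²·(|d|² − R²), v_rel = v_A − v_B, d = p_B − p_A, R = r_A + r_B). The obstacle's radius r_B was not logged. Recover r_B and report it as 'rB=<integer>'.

m = 26471
d = (3, 13);  v_rel = (-4, -13),  |v_rel|² = 185
v_rel×d = (-4)·(13) − (-13)·(3) = -13
since m = R²·185 − (-13)²:  R² = (169 + 26471) / 185 = 144
R = √144 = 12  ⇒  r_B = 12 − 8 = 4

rB=4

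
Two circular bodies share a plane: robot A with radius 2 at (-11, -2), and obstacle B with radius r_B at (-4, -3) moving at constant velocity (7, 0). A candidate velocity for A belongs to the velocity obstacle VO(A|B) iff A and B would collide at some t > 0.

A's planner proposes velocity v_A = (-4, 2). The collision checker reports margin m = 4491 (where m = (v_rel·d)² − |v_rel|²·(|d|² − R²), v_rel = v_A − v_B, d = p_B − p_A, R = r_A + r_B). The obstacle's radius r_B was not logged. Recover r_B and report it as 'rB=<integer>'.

m = 4491
d = (7, -1);  v_rel = (-11, 2),  |v_rel|² = 125
v_rel×d = (-11)·(-1) − (2)·(7) = -3
since m = R²·125 − (-3)²:  R² = (9 + 4491) / 125 = 36
R = √36 = 6  ⇒  r_B = 6 − 2 = 4

rB=4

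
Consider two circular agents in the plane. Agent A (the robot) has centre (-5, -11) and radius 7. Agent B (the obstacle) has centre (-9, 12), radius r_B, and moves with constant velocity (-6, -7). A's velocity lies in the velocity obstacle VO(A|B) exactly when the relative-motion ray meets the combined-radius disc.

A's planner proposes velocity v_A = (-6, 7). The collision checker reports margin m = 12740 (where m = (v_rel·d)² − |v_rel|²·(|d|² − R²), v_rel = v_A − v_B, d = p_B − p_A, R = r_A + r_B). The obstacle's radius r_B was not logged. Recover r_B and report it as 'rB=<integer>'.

m = 12740
d = (-4, 23);  v_rel = (0, 14),  |v_rel|² = 196
v_rel×d = (0)·(23) − (14)·(-4) = 56
since m = R²·196 − 56²:  R² = (3136 + 12740) / 196 = 81
R = √81 = 9  ⇒  r_B = 9 − 7 = 2

rB=2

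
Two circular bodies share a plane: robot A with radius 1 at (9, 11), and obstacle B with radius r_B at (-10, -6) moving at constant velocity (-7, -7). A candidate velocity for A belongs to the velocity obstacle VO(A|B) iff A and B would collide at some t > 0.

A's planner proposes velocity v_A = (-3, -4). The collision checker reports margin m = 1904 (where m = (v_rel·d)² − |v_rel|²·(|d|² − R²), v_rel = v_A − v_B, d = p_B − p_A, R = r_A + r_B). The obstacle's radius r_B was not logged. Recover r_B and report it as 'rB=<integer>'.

m = 1904
d = (-19, -17);  v_rel = (4, 3),  |v_rel|² = 25
v_rel×d = (4)·(-17) − (3)·(-19) = -11
since m = R²·25 − (-11)²:  R² = (121 + 1904) / 25 = 81
R = √81 = 9  ⇒  r_B = 9 − 1 = 8

rB=8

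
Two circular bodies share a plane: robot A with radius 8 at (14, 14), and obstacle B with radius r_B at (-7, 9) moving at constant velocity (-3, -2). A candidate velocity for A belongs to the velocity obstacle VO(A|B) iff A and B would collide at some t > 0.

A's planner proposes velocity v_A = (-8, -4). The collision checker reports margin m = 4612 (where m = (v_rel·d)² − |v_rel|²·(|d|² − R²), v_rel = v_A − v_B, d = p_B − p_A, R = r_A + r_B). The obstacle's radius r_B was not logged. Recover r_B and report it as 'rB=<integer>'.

m = 4612
d = (-21, -5);  v_rel = (-5, -2),  |v_rel|² = 29
v_rel×d = (-5)·(-5) − (-2)·(-21) = -17
since m = R²·29 − (-17)²:  R² = (289 + 4612) / 29 = 169
R = √169 = 13  ⇒  r_B = 13 − 8 = 5

rB=5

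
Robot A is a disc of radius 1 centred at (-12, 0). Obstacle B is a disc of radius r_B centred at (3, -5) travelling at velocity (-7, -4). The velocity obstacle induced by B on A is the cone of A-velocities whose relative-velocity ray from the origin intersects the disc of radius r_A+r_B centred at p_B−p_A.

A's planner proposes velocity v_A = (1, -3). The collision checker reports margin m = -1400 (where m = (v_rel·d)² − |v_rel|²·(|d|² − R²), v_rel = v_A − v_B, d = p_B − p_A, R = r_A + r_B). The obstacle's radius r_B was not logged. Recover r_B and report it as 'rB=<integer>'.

m = -1400
d = (15, -5);  v_rel = (8, 1),  |v_rel|² = 65
v_rel×d = (8)·(-5) − (1)·(15) = -55
since m = R²·65 − (-55)²:  R² = (3025 + -1400) / 65 = 25
R = √25 = 5  ⇒  r_B = 5 − 1 = 4

rB=4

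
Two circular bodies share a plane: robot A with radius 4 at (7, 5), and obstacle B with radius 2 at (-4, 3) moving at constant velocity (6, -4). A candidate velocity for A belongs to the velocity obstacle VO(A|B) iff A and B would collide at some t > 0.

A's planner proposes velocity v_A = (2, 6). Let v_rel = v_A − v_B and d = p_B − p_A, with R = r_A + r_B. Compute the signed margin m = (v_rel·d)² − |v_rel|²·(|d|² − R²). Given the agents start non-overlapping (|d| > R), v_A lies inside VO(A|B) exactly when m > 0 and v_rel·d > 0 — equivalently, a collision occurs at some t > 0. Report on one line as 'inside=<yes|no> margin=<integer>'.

d = (-11, -2),  |d|² = 125;  R = 4+2 = 6,  c = 125−6² = 89
v_rel = (-4, 10),  |v_rel|² = 116;  v_rel·d = (-4)·(-11) + (10)·(-2) = 24
116·t² − 48·t + 89 = 0  ⇒  m = 24² − 116·89 = -9748
m = -9748 < 0,  v_rel·d = 24 > 0  ⇒  outside

inside=no margin=-9748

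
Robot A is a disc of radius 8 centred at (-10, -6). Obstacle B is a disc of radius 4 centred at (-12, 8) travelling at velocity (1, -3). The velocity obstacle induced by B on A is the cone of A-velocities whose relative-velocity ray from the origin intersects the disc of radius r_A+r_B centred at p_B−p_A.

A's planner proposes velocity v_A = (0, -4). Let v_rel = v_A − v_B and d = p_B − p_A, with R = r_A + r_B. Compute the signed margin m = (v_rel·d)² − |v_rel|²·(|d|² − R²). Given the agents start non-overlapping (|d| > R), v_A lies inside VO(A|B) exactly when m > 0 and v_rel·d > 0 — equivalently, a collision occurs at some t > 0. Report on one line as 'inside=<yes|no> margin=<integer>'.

d = (-2, 14),  |d|² = 200;  R = 8+4 = 12,  c = 200−12² = 56
v_rel = (-1, -1),  |v_rel|² = 2;  v_rel·d = (-1)·(-2) + (-1)·(14) = -12
2·t² + 24·t + 56 = 0  ⇒  m = (-12)² − 2·56 = 32
m = 32 > 0,  v_rel·d = -12 < 0  ⇒  outside

inside=no margin=32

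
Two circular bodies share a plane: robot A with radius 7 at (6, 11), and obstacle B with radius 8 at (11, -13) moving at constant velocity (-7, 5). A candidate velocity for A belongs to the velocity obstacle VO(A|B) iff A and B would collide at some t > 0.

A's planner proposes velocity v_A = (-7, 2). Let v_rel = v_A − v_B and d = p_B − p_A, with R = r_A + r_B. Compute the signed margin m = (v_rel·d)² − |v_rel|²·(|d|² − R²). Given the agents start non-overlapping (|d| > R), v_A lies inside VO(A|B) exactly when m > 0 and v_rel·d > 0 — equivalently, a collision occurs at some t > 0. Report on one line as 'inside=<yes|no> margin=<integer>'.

d = (5, -24),  |d|² = 601;  R = 7+8 = 15,  c = 601−15² = 376
v_rel = (0, -3),  |v_rel|² = 9;  v_rel·d = (0)·(5) + (-3)·(-24) = 72
9·t² − 144·t + 376 = 0  ⇒  m = 72² − 9·376 = 1800
m = 1800 > 0,  v_rel·d = 72 > 0  ⇒  inside

inside=yes margin=1800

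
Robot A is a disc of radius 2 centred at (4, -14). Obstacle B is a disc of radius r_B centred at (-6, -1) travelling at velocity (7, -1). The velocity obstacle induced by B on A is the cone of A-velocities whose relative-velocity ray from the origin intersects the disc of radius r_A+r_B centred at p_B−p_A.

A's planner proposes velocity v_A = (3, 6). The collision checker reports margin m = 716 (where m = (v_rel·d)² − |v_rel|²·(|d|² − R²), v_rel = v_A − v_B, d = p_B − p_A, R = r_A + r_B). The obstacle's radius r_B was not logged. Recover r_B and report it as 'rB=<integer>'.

m = 716
d = (-10, 13);  v_rel = (-4, 7),  |v_rel|² = 65
v_rel×d = (-4)·(13) − (7)·(-10) = 18
since m = R²·65 − 18²:  R² = (324 + 716) / 65 = 16
R = √16 = 4  ⇒  r_B = 4 − 2 = 2

rB=2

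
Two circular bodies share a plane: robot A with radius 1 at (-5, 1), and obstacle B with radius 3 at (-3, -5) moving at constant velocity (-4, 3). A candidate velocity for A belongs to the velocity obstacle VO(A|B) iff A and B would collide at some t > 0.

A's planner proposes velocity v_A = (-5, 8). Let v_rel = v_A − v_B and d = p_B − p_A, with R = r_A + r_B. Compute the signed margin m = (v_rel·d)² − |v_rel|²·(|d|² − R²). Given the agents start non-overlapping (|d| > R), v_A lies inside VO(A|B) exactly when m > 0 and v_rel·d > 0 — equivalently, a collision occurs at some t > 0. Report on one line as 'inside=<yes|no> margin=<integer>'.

d = (2, -6),  |d|² = 40;  R = 1+3 = 4,  c = 40−4² = 24
v_rel = (-1, 5),  |v_rel|² = 26;  v_rel·d = (-1)·(2) + (5)·(-6) = -32
26·t² + 64·t + 24 = 0  ⇒  m = (-32)² − 26·24 = 400
m = 400 > 0,  v_rel·d = -32 < 0  ⇒  outside

inside=no margin=400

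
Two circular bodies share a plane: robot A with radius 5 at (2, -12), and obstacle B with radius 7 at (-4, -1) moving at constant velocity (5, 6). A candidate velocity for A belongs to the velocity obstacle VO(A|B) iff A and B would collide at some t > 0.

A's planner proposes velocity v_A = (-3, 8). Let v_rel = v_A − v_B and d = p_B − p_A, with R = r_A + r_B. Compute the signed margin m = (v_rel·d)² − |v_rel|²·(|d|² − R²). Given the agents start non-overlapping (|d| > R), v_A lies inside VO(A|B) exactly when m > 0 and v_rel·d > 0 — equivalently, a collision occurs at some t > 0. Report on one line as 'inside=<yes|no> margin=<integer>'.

d = (-6, 11),  |d|² = 157;  R = 5+7 = 12,  c = 157−12² = 13
v_rel = (-8, 2),  |v_rel|² = 68;  v_rel·d = (-8)·(-6) + (2)·(11) = 70
68·t² − 140·t + 13 = 0  ⇒  m = 70² − 68·13 = 4016
m = 4016 > 0,  v_rel·d = 70 > 0  ⇒  inside

inside=yes margin=4016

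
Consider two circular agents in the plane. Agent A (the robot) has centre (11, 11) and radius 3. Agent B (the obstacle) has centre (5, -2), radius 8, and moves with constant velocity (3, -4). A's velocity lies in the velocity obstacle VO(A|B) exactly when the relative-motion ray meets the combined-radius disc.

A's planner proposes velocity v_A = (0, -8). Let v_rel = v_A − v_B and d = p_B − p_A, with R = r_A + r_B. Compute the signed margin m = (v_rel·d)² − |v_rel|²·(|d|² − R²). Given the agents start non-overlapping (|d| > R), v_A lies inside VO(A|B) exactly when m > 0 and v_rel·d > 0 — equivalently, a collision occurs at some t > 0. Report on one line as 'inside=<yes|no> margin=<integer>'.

d = (-6, -13),  |d|² = 205;  R = 3+8 = 11,  c = 205−11² = 84
v_rel = (-3, -4),  |v_rel|² = 25;  v_rel·d = (-3)·(-6) + (-4)·(-13) = 70
25·t² − 140·t + 84 = 0  ⇒  m = 70² − 25·84 = 2800
m = 2800 > 0,  v_rel·d = 70 > 0  ⇒  inside

inside=yes margin=2800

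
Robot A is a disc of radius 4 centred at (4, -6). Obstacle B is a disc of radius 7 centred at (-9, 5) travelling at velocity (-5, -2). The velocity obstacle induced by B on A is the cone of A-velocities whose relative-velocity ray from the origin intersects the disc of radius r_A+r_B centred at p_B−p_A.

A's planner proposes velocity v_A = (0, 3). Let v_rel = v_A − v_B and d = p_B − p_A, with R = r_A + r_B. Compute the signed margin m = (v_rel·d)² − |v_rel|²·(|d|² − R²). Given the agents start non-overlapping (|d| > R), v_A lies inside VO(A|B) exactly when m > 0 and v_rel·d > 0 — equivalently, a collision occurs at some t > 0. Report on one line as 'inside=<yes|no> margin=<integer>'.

d = (-13, 11),  |d|² = 290;  R = 4+7 = 11,  c = 290−11² = 169
v_rel = (5, 5),  |v_rel|² = 50;  v_rel·d = (5)·(-13) + (5)·(11) = -10
50·t² + 20·t + 169 = 0  ⇒  m = (-10)² − 50·169 = -8350
m = -8350 < 0,  v_rel·d = -10 < 0  ⇒  outside

inside=no margin=-8350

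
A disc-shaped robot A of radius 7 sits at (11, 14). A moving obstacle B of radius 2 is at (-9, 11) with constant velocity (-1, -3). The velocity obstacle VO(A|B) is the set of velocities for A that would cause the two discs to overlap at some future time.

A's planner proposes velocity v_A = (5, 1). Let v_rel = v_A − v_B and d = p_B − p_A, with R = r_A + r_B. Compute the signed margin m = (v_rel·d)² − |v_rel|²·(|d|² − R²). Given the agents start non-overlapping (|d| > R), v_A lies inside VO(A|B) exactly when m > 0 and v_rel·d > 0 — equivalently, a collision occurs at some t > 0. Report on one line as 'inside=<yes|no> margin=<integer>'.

d = (-20, -3),  |d|² = 409;  R = 7+2 = 9,  c = 409−9² = 328
v_rel = (6, 4),  |v_rel|² = 52;  v_rel·d = (6)·(-20) + (4)·(-3) = -132
52·t² + 264·t + 328 = 0  ⇒  m = (-132)² − 52·328 = 368
m = 368 > 0,  v_rel·d = -132 < 0  ⇒  outside

inside=no margin=368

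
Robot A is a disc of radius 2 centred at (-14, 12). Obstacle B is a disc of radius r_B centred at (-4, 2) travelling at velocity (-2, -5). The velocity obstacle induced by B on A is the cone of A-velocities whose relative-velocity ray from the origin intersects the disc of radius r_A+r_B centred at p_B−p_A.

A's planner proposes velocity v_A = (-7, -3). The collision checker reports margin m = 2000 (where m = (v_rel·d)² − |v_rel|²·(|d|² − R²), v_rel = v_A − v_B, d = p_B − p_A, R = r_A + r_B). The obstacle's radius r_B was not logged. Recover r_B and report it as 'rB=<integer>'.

m = 2000
d = (10, -10);  v_rel = (-5, 2),  |v_rel|² = 29
v_rel×d = (-5)·(-10) − (2)·(10) = 30
since m = R²·29 − 30²:  R² = (900 + 2000) / 29 = 100
R = √100 = 10  ⇒  r_B = 10 − 2 = 8

rB=8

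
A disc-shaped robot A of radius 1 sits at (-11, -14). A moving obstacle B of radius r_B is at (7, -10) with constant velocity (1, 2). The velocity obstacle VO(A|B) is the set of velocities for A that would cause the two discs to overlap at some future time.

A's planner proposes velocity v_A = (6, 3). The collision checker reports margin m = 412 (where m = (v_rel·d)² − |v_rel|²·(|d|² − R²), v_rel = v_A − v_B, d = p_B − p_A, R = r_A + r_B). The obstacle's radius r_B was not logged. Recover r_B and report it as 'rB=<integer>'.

m = 412
d = (18, 4);  v_rel = (5, 1),  |v_rel|² = 26
v_rel×d = (5)·(4) − (1)·(18) = 2
since m = R²·26 − 2²:  R² = (4 + 412) / 26 = 16
R = √16 = 4  ⇒  r_B = 4 − 1 = 3

rB=3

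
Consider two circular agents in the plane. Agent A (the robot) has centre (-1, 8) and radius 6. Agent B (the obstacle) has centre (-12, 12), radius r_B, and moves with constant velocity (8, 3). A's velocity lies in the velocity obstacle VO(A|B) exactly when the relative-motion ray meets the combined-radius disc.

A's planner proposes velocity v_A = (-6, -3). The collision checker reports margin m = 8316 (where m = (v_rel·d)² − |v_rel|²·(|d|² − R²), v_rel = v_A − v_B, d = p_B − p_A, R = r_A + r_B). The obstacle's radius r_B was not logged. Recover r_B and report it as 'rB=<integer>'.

m = 8316
d = (-11, 4);  v_rel = (-14, -6),  |v_rel|² = 232
v_rel×d = (-14)·(4) − (-6)·(-11) = -122
since m = R²·232 − (-122)²:  R² = (14884 + 8316) / 232 = 100
R = √100 = 10  ⇒  r_B = 10 − 6 = 4

rB=4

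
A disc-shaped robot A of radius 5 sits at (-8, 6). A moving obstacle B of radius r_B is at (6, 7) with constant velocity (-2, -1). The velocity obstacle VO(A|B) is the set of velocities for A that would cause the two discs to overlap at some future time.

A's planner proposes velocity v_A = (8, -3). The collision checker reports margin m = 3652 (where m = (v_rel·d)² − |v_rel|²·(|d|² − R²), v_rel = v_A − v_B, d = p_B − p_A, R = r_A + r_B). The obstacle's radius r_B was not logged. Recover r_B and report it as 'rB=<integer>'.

m = 3652
d = (14, 1);  v_rel = (10, -2),  |v_rel|² = 104
v_rel×d = (10)·(1) − (-2)·(14) = 38
since m = R²·104 − 38²:  R² = (1444 + 3652) / 104 = 49
R = √49 = 7  ⇒  r_B = 7 − 5 = 2

rB=2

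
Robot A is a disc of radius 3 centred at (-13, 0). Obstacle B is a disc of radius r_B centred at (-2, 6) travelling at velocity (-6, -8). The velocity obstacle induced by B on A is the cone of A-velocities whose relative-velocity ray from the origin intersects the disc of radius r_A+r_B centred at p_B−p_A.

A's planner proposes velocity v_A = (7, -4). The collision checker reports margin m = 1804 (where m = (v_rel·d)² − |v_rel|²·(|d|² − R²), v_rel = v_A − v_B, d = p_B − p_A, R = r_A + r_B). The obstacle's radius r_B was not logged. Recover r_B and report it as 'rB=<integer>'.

m = 1804
d = (11, 6);  v_rel = (13, 4),  |v_rel|² = 185
v_rel×d = (13)·(6) − (4)·(11) = 34
since m = R²·185 − 34²:  R² = (1156 + 1804) / 185 = 16
R = √16 = 4  ⇒  r_B = 4 − 3 = 1

rB=1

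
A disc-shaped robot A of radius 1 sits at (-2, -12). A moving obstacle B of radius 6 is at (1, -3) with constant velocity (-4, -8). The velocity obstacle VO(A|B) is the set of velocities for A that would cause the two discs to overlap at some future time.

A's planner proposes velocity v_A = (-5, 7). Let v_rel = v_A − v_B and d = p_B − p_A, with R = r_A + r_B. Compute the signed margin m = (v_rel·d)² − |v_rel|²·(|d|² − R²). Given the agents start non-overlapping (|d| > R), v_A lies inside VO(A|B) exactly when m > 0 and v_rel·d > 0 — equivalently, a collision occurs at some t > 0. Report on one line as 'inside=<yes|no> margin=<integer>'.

d = (3, 9),  |d|² = 90;  R = 1+6 = 7,  c = 90−7² = 41
v_rel = (-1, 15),  |v_rel|² = 226;  v_rel·d = (-1)·(3) + (15)·(9) = 132
226·t² − 264·t + 41 = 0  ⇒  m = 132² − 226·41 = 8158
m = 8158 > 0,  v_rel·d = 132 > 0  ⇒  inside

inside=yes margin=8158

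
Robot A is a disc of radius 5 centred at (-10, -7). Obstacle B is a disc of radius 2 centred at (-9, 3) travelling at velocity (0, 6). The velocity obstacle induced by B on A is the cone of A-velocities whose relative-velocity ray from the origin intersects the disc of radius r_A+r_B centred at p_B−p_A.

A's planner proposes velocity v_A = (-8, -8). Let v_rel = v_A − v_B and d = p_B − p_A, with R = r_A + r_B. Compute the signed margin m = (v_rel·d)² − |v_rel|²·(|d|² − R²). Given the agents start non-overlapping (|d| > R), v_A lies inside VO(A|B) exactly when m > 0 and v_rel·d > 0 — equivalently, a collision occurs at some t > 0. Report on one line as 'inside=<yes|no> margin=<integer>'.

d = (1, 10),  |d|² = 101;  R = 5+2 = 7,  c = 101−7² = 52
v_rel = (-8, -14),  |v_rel|² = 260;  v_rel·d = (-8)·(1) + (-14)·(10) = -148
260·t² + 296·t + 52 = 0  ⇒  m = (-148)² − 260·52 = 8384
m = 8384 > 0,  v_rel·d = -148 < 0  ⇒  outside

inside=no margin=8384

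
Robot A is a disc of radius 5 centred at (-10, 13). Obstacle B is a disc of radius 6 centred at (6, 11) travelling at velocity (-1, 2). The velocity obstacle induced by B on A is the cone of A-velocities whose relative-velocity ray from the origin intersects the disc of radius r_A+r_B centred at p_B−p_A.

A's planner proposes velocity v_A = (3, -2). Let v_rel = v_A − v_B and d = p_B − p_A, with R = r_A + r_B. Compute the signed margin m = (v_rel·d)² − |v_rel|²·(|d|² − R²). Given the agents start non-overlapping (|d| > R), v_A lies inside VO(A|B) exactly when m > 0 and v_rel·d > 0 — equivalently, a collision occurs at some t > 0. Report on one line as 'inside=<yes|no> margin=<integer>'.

d = (16, -2),  |d|² = 260;  R = 5+6 = 11,  c = 260−11² = 139
v_rel = (4, -4),  |v_rel|² = 32;  v_rel·d = (4)·(16) + (-4)·(-2) = 72
32·t² − 144·t + 139 = 0  ⇒  m = 72² − 32·139 = 736
m = 736 > 0,  v_rel·d = 72 > 0  ⇒  inside

inside=yes margin=736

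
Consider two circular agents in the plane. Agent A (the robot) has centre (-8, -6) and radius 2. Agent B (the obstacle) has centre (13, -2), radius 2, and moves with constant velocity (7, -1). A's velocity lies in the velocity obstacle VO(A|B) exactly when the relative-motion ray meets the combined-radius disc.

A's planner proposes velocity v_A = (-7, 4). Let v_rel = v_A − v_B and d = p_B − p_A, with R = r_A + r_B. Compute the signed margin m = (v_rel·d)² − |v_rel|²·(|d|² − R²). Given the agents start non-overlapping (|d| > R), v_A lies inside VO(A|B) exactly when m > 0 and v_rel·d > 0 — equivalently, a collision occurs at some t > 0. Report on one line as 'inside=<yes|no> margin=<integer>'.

d = (21, 4),  |d|² = 457;  R = 2+2 = 4,  c = 457−4² = 441
v_rel = (-14, 5),  |v_rel|² = 221;  v_rel·d = (-14)·(21) + (5)·(4) = -274
221·t² + 548·t + 441 = 0  ⇒  m = (-274)² − 221·441 = -22385
m = -22385 < 0,  v_rel·d = -274 < 0  ⇒  outside

inside=no margin=-22385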